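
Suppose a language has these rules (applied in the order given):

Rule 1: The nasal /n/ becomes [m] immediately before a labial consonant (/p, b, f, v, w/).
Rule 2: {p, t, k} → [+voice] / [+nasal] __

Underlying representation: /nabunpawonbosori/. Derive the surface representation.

nabumbawombosori

Rule 1 (nasal place assimilation): /n/ precedes the labial consonant /p/, so it assimilates in place to [m]. /n/ precedes the labial consonant /b/, so it assimilates in place to [m]. /nabunpawonbosori/ → nabumpawombosori.
Rule 2 (post-nasal voicing): /p/ is a voiceless stop immediately after the nasal /m/, so it voices to [b]. /nabumpawombosori/ → nabumbawombosori.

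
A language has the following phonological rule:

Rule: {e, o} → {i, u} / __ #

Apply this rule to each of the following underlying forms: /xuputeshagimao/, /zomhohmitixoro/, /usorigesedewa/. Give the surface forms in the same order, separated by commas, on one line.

/xuputeshagimao/: /o/ is a mid vowel in word-final position, so it raises to [u]. → [xuputeshagimau].
/zomhohmitixoro/: /o/ is a mid vowel in word-final position, so it raises to [u]. → [zomhohmitixoru].
/usorigesedewa/: the rule's environment is not met; surfaces unchanged as [usorigesedewa].

xuputeshagimau, zomhohmitixoru, usorigesedewa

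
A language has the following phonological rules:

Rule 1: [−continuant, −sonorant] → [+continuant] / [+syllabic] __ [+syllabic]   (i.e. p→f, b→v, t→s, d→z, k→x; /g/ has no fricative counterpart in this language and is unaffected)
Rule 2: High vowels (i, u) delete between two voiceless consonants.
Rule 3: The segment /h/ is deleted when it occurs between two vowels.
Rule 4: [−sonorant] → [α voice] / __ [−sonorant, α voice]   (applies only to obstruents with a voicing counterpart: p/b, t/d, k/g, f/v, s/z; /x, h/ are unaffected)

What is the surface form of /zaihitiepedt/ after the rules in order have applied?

zaihsiefett

Rule 1 (intervocalic spirantization): /t/ is a stop between vowels /i/ and /i/, so it spirantizes to the fricative [s]. /p/ is a stop between vowels /e/ and /e/, so it spirantizes to the fricative [f]. /zaihitiepedt/ → zaihisiefedt.
Rule 2 (high vowel syncope): /i/ is a high vowel flanked by voiceless consonants /h/ and /s/, so it deletes. /zaihisiefedt/ → zaihsiefedt.
Rule 3 (intervocalic h-deletion): no segment meets the environment; /zaihsiefedt/ is unchanged.
Rule 4 (regressive voicing assimilation): /d/ precedes the voiceless obstruent /t/, so it devoices to [t] by assimilation. /zaihsiefedt/ → zaihsiefett.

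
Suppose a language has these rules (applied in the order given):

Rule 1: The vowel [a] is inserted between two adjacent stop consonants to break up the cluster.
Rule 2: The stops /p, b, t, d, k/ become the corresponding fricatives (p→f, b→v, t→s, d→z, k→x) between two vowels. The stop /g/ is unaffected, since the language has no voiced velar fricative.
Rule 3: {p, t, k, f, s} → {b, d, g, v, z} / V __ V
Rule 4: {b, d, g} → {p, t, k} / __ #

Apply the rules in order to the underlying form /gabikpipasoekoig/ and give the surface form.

gavixavivazoexoik

Rule 1 (stop-cluster a-epenthesis): /k/ and /p/ form a stop–stop cluster, so [a] is inserted between them. /gabikpipasoekoig/ → gabikapipasoekoig.
Rule 2 (intervocalic spirantization): /b/ is a stop between vowels /a/ and /i/, so it spirantizes to the fricative [v]. /k/ is a stop between vowels /i/ and /a/, so it spirantizes to the fricative [x]. /p/ is a stop between vowels /a/ and /i/, so it spirantizes to the fricative [f]. /p/ is a stop between vowels /i/ and /a/, so it spirantizes to the fricative [f]. /k/ is a stop between vowels /e/ and /o/, so it spirantizes to the fricative [x]. /gabikapipasoekoig/ → gavixafifasoexoig.
Rule 3 (intervocalic voicing): /f/ is a voiceless obstruent between vowels /a/ and /i/, so it voices to [v]. /f/ is a voiceless obstruent between vowels /i/ and /a/, so it voices to [v]. /s/ is a voiceless obstruent between vowels /a/ and /o/, so it voices to [z]. /gavixafifasoexoig/ → gavixavivazoexoig.
Rule 4 (final devoicing): /g/ is a voiced stop in word-final position, so it devoices to [k]. /gavixavivazoexoig/ → gavixavivazoexoik.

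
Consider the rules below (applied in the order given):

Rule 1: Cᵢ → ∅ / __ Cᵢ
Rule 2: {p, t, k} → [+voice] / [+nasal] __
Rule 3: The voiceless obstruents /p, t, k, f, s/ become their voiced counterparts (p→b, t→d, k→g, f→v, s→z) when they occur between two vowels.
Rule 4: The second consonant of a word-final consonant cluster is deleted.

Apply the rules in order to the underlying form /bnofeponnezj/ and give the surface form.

Rule 1 (degemination): /nn/ is a geminate; the first /n/ deletes. /bnofeponnezj/ → bnofeponezj.
Rule 2 (post-nasal voicing): no segment meets the environment; /bnofeponezj/ is unchanged.
Rule 3 (intervocalic voicing): /f/ is a voiceless obstruent between vowels /o/ and /e/, so it voices to [v]. /p/ is a voiceless obstruent between vowels /e/ and /o/, so it voices to [b]. /bnofeponezj/ → bnovebonezj.
Rule 4 (final cluster simplification): /j/ is the second consonant of a word-final cluster /zj/, so it deletes. /bnovebonezj/ → bnovebonez.

bnovebonez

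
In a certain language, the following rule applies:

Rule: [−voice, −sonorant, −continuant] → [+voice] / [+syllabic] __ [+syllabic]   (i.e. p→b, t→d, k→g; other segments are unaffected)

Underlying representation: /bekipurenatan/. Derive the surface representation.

/k/ is a voiceless stop between vowels /e/ and /i/, so it voices to [g].
/p/ is a voiceless stop between vowels /i/ and /u/, so it voices to [b].
/t/ is a voiceless stop between vowels /a/ and /a/, so it voices to [d].
Surface form: [begiburenadan].

begiburenadan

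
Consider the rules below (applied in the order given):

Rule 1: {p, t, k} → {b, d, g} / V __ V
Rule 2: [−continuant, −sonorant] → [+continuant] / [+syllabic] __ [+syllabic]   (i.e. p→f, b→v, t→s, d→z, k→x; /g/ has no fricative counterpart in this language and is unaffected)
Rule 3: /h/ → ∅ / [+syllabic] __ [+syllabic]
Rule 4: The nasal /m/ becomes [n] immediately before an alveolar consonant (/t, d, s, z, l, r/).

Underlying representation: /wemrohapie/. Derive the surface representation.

wenroavie

Rule 1 (intervocalic voicing): /p/ is a voiceless stop between vowels /a/ and /i/, so it voices to [b]. /wemrohapie/ → wemrohabie.
Rule 2 (intervocalic spirantization): /b/ is a stop between vowels /a/ and /i/, so it spirantizes to the fricative [v]. /wemrohabie/ → wemrohavie.
Rule 3 (intervocalic h-deletion): /h/ occurs between vowels /o/ and /a/, so it deletes. /wemrohavie/ → wemroavie.
Rule 4 (nasal place assimilation): /m/ precedes the alveolar consonant /r/, so it assimilates in place to [n]. /wemroavie/ → wenroavie.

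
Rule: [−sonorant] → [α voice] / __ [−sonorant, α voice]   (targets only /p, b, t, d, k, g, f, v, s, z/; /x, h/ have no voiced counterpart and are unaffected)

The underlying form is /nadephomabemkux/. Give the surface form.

nadephomabemkux

No segment of /nadephomabemkux/ meets the structural description of the rule, so the form surfaces unchanged.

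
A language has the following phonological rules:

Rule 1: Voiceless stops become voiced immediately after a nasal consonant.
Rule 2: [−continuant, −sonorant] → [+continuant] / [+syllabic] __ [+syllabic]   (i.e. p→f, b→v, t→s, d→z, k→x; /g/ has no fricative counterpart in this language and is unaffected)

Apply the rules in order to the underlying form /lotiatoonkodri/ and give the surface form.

Rule 1 (post-nasal voicing): /k/ is a voiceless stop immediately after the nasal /n/, so it voices to [g]. /lotiatoonkodri/ → lotiatoongodri.
Rule 2 (intervocalic spirantization): /t/ is a stop between vowels /o/ and /i/, so it spirantizes to the fricative [s]. /t/ is a stop between vowels /a/ and /o/, so it spirantizes to the fricative [s]. /lotiatoongodri/ → losiasoongodri.

losiasoongodri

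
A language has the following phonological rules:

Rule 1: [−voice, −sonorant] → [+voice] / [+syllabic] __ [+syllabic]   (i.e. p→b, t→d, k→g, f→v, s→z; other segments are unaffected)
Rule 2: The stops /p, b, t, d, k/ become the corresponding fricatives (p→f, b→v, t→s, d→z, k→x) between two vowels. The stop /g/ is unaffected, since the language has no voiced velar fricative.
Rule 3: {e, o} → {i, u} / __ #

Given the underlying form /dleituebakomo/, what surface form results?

dleizuevagomu

Rule 1 (intervocalic voicing): /t/ is a voiceless obstruent between vowels /i/ and /u/, so it voices to [d]. /k/ is a voiceless obstruent between vowels /a/ and /o/, so it voices to [g]. /dleituebakomo/ → dleiduebagomo.
Rule 2 (intervocalic spirantization): /d/ is a stop between vowels /i/ and /u/, so it spirantizes to the fricative [z]. /b/ is a stop between vowels /e/ and /a/, so it spirantizes to the fricative [v]. /dleiduebagomo/ → dleizuevagomo.
Rule 3 (final vowel raising): /o/ is a mid vowel in word-final position, so it raises to [u]. /dleizuevagomo/ → dleizuevagomu.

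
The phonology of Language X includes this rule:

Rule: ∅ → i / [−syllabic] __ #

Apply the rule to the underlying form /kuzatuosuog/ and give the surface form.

kuzatuosuogi

the form ends in the consonant /g/, so [i] is inserted word-finally.
Surface form: [kuzatuosuogi].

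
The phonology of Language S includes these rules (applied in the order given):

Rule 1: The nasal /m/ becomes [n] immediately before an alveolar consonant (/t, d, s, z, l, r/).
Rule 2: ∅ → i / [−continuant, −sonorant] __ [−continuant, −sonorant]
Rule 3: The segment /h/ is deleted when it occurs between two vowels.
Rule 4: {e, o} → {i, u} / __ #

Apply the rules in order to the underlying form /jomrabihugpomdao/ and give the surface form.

jonrabiugipondau

Rule 1 (nasal place assimilation): /m/ precedes the alveolar consonant /r/, so it assimilates in place to [n]. /m/ precedes the alveolar consonant /d/, so it assimilates in place to [n]. /jomrabihugpomdao/ → jonrabihugpondao.
Rule 2 (stop-cluster i-epenthesis): /g/ and /p/ form a stop–stop cluster, so [i] is inserted between them. /jonrabihugpondao/ → jonrabihugipondao.
Rule 3 (intervocalic h-deletion): /h/ occurs between vowels /i/ and /u/, so it deletes. /jonrabihugipondao/ → jonrabiugipondao.
Rule 4 (final vowel raising): /o/ is a mid vowel in word-final position, so it raises to [u]. /jonrabiugipondao/ → jonrabiugipondau.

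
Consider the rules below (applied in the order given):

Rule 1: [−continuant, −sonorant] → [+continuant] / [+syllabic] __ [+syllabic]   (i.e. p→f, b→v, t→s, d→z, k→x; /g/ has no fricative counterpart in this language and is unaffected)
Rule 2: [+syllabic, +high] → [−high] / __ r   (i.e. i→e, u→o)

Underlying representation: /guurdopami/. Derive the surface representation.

Rule 1 (intervocalic spirantization): /p/ is a stop between vowels /o/ and /a/, so it spirantizes to the fricative [f]. /guurdopami/ → guurdofami.
Rule 2 (pre-rhotic lowering): /u/ is a high vowel immediately before /r/, so it lowers to [o]. /guurdofami/ → guordofami.

guordofami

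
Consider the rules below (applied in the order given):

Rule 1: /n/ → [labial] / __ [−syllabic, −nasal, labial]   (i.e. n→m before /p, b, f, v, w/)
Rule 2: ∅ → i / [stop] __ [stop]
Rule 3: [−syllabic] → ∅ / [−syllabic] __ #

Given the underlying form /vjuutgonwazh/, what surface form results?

vjuutigomwaz

Rule 1 (nasal place assimilation): /n/ precedes the labial consonant /w/, so it assimilates in place to [m]. /vjuutgonwazh/ → vjuutgomwazh.
Rule 2 (stop-cluster i-epenthesis): /t/ and /g/ form a stop–stop cluster, so [i] is inserted between them. /vjuutgomwazh/ → vjuutigomwazh.
Rule 3 (final cluster simplification): /h/ is the second consonant of a word-final cluster /zh/, so it deletes. /vjuutigomwazh/ → vjuutigomwaz.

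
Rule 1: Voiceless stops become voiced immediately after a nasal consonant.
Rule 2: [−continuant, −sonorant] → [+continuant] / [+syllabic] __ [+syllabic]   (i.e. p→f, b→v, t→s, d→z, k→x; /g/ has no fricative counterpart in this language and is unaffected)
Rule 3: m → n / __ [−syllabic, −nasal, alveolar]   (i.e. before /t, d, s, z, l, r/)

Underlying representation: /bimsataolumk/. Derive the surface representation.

Rule 1 (post-nasal voicing): /k/ is a voiceless stop immediately after the nasal /m/, so it voices to [g]. /bimsataolumk/ → bimsataolumg.
Rule 2 (intervocalic spirantization): /t/ is a stop between vowels /a/ and /a/, so it spirantizes to the fricative [s]. /bimsataolumg/ → bimsasaolumg.
Rule 3 (nasal place assimilation): /m/ precedes the alveolar consonant /s/, so it assimilates in place to [n]. /bimsasaolumg/ → binsasaolumg.

binsasaolumg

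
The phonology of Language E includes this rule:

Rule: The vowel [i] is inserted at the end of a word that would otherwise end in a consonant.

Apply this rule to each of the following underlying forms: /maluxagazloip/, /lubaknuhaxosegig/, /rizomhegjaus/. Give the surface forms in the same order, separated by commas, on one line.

maluxagazloipi, lubaknuhaxosegigi, rizomhegjausi

/maluxagazloip/: the form ends in the consonant /p/, so [i] is inserted word-finally. → [maluxagazloipi].
/lubaknuhaxosegig/: the form ends in the consonant /g/, so [i] is inserted word-finally. → [lubaknuhaxosegigi].
/rizomhegjaus/: the form ends in the consonant /s/, so [i] is inserted word-finally. → [rizomhegjausi].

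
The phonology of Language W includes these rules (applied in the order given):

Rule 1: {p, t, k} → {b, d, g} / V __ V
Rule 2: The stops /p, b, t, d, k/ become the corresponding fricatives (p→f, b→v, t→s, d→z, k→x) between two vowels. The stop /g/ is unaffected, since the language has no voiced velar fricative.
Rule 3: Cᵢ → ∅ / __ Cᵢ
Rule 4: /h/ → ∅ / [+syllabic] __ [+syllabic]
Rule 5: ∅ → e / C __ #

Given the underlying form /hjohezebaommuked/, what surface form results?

Rule 1 (intervocalic voicing): /k/ is a voiceless stop between vowels /u/ and /e/, so it voices to [g]. /hjohezebaommuked/ → hjohezebaommuged.
Rule 2 (intervocalic spirantization): /b/ is a stop between vowels /e/ and /a/, so it spirantizes to the fricative [v]. /hjohezebaommuged/ → hjohezevaommuged.
Rule 3 (degemination): /mm/ is a geminate; the first /m/ deletes. /hjohezevaommuged/ → hjohezevaomuged.
Rule 4 (intervocalic h-deletion): /h/ occurs between vowels /o/ and /e/, so it deletes. /hjohezevaomuged/ → hjoezevaomuged.
Rule 5 (final e-epenthesis): the form ends in the consonant /d/, so [e] is inserted word-finally. /hjoezevaomuged/ → hjoezevaomugede.

hjoezevaomugede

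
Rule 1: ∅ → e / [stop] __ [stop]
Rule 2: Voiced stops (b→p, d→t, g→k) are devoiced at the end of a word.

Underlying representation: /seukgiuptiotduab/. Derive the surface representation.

Rule 1 (stop-cluster e-epenthesis): /k/ and /g/ form a stop–stop cluster, so [e] is inserted between them. /p/ and /t/ form a stop–stop cluster, so [e] is inserted between them. /t/ and /d/ form a stop–stop cluster, so [e] is inserted between them. /seukgiuptiotduab/ → seukegiupetioteduab.
Rule 2 (final devoicing): /b/ is a voiced stop in word-final position, so it devoices to [p]. /seukegiupetioteduab/ → seukegiupetioteduap.

seukegiupetioteduap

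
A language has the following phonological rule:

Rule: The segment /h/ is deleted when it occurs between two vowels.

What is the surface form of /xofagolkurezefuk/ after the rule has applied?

xofagolkurezefuk

No segment of /xofagolkurezefuk/ meets the structural description of the rule, so the form surfaces unchanged.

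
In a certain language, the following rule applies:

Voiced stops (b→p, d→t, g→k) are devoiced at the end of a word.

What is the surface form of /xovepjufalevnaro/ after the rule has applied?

No segment of /xovepjufalevnaro/ meets the structural description of the rule, so the form surfaces unchanged.

xovepjufalevnaro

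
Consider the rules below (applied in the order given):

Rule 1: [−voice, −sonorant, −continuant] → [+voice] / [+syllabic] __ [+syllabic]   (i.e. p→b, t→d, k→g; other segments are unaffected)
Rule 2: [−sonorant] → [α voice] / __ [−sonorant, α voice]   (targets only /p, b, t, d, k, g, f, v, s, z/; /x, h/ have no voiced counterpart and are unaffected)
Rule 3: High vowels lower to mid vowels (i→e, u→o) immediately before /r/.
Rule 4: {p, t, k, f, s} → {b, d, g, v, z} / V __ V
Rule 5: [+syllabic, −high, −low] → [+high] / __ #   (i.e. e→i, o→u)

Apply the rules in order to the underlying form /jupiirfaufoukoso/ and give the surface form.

jubierfauvougozu

Rule 1 (intervocalic voicing): /p/ is a voiceless stop between vowels /u/ and /i/, so it voices to [b]. /k/ is a voiceless stop between vowels /u/ and /o/, so it voices to [g]. /jupiirfaufoukoso/ → jubiirfaufougoso.
Rule 2 (regressive voicing assimilation): no segment meets the environment; /jubiirfaufougoso/ is unchanged.
Rule 3 (pre-rhotic lowering): /i/ is a high vowel immediately before /r/, so it lowers to [e]. /jubiirfaufougoso/ → jubierfaufougoso.
Rule 4 (intervocalic voicing): /f/ is a voiceless obstruent between vowels /u/ and /o/, so it voices to [v]. /s/ is a voiceless obstruent between vowels /o/ and /o/, so it voices to [z]. /jubierfaufougoso/ → jubierfauvougozo.
Rule 5 (final vowel raising): /o/ is a mid vowel in word-final position, so it raises to [u]. /jubierfauvougozo/ → jubierfauvougozu.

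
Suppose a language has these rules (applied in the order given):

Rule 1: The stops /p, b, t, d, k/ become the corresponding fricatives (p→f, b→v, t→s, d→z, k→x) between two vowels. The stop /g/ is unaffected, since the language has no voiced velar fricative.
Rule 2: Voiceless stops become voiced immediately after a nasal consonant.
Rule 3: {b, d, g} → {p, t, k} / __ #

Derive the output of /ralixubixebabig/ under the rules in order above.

ralixuvixevavik

Rule 1 (intervocalic spirantization): /b/ is a stop between vowels /u/ and /i/, so it spirantizes to the fricative [v]. /b/ is a stop between vowels /e/ and /a/, so it spirantizes to the fricative [v]. /b/ is a stop between vowels /a/ and /i/, so it spirantizes to the fricative [v]. /ralixubixebabig/ → ralixuvixevavig.
Rule 2 (post-nasal voicing): no segment meets the environment; /ralixuvixevavig/ is unchanged.
Rule 3 (final devoicing): /g/ is a voiced stop in word-final position, so it devoices to [k]. /ralixuvixevavig/ → ralixuvixevavik.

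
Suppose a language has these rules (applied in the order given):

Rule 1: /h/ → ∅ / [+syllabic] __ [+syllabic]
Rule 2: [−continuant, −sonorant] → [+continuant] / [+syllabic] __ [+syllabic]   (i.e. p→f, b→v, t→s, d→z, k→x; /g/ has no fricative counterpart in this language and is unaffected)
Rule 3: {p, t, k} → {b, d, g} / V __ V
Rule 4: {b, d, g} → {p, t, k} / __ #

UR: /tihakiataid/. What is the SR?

tiaxiasait

Rule 1 (intervocalic h-deletion): /h/ occurs between vowels /i/ and /a/, so it deletes. /tihakiataid/ → tiakiataid.
Rule 2 (intervocalic spirantization): /k/ is a stop between vowels /a/ and /i/, so it spirantizes to the fricative [x]. /t/ is a stop between vowels /a/ and /a/, so it spirantizes to the fricative [s]. /tiakiataid/ → tiaxiasaid.
Rule 3 (intervocalic voicing): no segment meets the environment; /tiaxiasaid/ is unchanged.
Rule 4 (final devoicing): /d/ is a voiced stop in word-final position, so it devoices to [t]. /tiaxiasaid/ → tiaxiasait.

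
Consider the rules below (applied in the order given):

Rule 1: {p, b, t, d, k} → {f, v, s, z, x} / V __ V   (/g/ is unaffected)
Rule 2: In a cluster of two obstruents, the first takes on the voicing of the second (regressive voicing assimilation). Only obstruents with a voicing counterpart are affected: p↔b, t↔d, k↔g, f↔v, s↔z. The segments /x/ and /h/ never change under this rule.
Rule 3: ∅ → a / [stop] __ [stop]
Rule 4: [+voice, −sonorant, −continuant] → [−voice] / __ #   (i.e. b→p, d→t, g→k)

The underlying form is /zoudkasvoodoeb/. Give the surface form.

Rule 1 (intervocalic spirantization): /d/ is a stop between vowels /o/ and /o/, so it spirantizes to the fricative [z]. /zoudkasvoodoeb/ → zoudkasvoozoeb.
Rule 2 (regressive voicing assimilation): /d/ precedes the voiceless obstruent /k/, so it devoices to [t] by assimilation. /s/ precedes the voiced obstruent /v/, so it voices to [z] by assimilation. /zoudkasvoozoeb/ → zoutkazvoozoeb.
Rule 3 (stop-cluster a-epenthesis): /t/ and /k/ form a stop–stop cluster, so [a] is inserted between them. /zoutkazvoozoeb/ → zoutakazvoozoeb.
Rule 4 (final devoicing): /b/ is a voiced stop in word-final position, so it devoices to [p]. /zoutakazvoozoeb/ → zoutakazvoozoep.

zoutakazvoozoep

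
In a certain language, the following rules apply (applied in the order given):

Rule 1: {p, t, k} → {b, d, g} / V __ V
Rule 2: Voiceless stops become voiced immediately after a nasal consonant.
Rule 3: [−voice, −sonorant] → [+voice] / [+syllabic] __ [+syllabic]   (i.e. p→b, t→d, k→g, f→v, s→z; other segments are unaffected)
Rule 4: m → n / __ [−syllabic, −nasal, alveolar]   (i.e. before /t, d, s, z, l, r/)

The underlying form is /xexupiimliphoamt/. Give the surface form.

Rule 1 (intervocalic voicing): /p/ is a voiceless stop between vowels /u/ and /i/, so it voices to [b]. /xexupiimliphoamt/ → xexubiimliphoamt.
Rule 2 (post-nasal voicing): /t/ is a voiceless stop immediately after the nasal /m/, so it voices to [d]. /xexubiimliphoamt/ → xexubiimliphoamd.
Rule 3 (intervocalic voicing): no segment meets the environment; /xexubiimliphoamd/ is unchanged.
Rule 4 (nasal place assimilation): /m/ precedes the alveolar consonant /l/, so it assimilates in place to [n]. /m/ precedes the alveolar consonant /d/, so it assimilates in place to [n]. /xexubiimliphoamd/ → xexubiinliphoand.

xexubiinliphoand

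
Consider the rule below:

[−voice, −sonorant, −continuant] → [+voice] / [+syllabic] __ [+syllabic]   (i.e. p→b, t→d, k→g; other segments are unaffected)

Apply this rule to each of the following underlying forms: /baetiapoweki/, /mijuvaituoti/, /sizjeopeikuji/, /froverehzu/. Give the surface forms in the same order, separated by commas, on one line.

/baetiapoweki/: /t/ is a voiceless stop between vowels /e/ and /i/, so it voices to [d]. /p/ is a voiceless stop between vowels /a/ and /o/, so it voices to [b]. /k/ is a voiceless stop between vowels /e/ and /i/, so it voices to [g]. → [baediabowegi].
/mijuvaituoti/: /t/ is a voiceless stop between vowels /i/ and /u/, so it voices to [d]. /t/ is a voiceless stop between vowels /o/ and /i/, so it voices to [d]. → [mijuvaiduodi].
/sizjeopeikuji/: /p/ is a voiceless stop between vowels /o/ and /e/, so it voices to [b]. /k/ is a voiceless stop between vowels /i/ and /u/, so it voices to [g]. → [sizjeobeiguji].
/froverehzu/: the rule's environment is not met; surfaces unchanged as [froverehzu].

baediabowegi, mijuvaiduodi, sizjeobeiguji, froverehzu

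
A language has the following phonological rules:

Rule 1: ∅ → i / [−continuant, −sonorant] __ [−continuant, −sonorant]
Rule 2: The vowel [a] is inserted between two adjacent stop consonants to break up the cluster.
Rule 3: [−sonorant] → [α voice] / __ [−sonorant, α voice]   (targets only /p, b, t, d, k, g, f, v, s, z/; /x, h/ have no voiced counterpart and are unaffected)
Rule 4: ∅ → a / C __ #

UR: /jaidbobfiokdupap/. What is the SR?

Rule 1 (stop-cluster i-epenthesis): /d/ and /b/ form a stop–stop cluster, so [i] is inserted between them. /k/ and /d/ form a stop–stop cluster, so [i] is inserted between them. /jaidbobfiokdupap/ → jaidibobfiokidupap.
Rule 2 (stop-cluster a-epenthesis): no segment meets the environment; /jaidibobfiokidupap/ is unchanged.
Rule 3 (regressive voicing assimilation): /b/ precedes the voiceless obstruent /f/, so it devoices to [p] by assimilation. /jaidibobfiokidupap/ → jaidibopfiokidupap.
Rule 4 (final a-epenthesis): the form ends in the consonant /p/, so [a] is inserted word-finally. /jaidibopfiokidupap/ → jaidibopfiokidupapa.

jaidibopfiokidupapa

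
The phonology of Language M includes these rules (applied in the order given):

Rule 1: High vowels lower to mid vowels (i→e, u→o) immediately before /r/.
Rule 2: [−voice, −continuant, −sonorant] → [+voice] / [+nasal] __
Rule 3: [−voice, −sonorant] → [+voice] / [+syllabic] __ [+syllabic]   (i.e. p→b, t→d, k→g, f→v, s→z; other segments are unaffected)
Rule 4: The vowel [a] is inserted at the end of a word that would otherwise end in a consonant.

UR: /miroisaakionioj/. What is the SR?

Rule 1 (pre-rhotic lowering): /i/ is a high vowel immediately before /r/, so it lowers to [e]. /miroisaakionioj/ → meroisaakionioj.
Rule 2 (post-nasal voicing): no segment meets the environment; /meroisaakionioj/ is unchanged.
Rule 3 (intervocalic voicing): /s/ is a voiceless obstruent between vowels /i/ and /a/, so it voices to [z]. /k/ is a voiceless obstruent between vowels /a/ and /i/, so it voices to [g]. /meroisaakionioj/ → meroizaagionioj.
Rule 4 (final a-epenthesis): the form ends in the consonant /j/, so [a] is inserted word-finally. /meroizaagionioj/ → meroizaagionioja.

meroizaagionioja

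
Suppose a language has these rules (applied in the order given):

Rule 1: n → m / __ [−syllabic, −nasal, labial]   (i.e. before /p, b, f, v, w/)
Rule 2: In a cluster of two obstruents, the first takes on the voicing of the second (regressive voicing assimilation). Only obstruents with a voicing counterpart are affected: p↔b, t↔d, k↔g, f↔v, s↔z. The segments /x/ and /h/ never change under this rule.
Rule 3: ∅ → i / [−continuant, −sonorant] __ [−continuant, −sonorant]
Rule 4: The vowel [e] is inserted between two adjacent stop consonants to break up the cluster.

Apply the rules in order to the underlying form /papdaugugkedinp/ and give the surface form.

pabidaugukikedimp

Rule 1 (nasal place assimilation): /n/ precedes the labial consonant /p/, so it assimilates in place to [m]. /papdaugugkedinp/ → papdaugugkedimp.
Rule 2 (regressive voicing assimilation): /p/ precedes the voiced obstruent /d/, so it voices to [b] by assimilation. /g/ precedes the voiceless obstruent /k/, so it devoices to [k] by assimilation. /papdaugugkedimp/ → pabdaugukkedimp.
Rule 3 (stop-cluster i-epenthesis): /b/ and /d/ form a stop–stop cluster, so [i] is inserted between them. /k/ and /k/ form a stop–stop cluster, so [i] is inserted between them. /pabdaugukkedimp/ → pabidaugukikedimp.
Rule 4 (stop-cluster e-epenthesis): no segment meets the environment; /pabidaugukikedimp/ is unchanged.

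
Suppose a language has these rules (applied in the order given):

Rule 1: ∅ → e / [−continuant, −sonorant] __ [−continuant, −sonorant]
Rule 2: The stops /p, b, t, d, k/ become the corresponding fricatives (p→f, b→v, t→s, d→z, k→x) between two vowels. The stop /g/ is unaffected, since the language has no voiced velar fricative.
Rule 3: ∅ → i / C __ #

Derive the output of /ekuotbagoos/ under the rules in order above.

Rule 1 (stop-cluster e-epenthesis): /t/ and /b/ form a stop–stop cluster, so [e] is inserted between them. /ekuotbagoos/ → ekuotebagoos.
Rule 2 (intervocalic spirantization): /k/ is a stop between vowels /e/ and /u/, so it spirantizes to the fricative [x]. /t/ is a stop between vowels /o/ and /e/, so it spirantizes to the fricative [s]. /b/ is a stop between vowels /e/ and /a/, so it spirantizes to the fricative [v]. /ekuotebagoos/ → exuosevagoos.
Rule 3 (final i-epenthesis): the form ends in the consonant /s/, so [i] is inserted word-finally. /exuosevagoos/ → exuosevagoosi.

exuosevagoosi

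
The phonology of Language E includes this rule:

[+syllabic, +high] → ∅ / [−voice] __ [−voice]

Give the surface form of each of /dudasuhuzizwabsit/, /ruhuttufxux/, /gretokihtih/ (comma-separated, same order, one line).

/dudasuhuzizwabsit/: /u/ is a high vowel flanked by voiceless consonants /s/ and /h/, so it deletes. /i/ is a high vowel flanked by voiceless consonants /s/ and /t/, so it deletes. → [dudashuzizwabst].
/ruhuttufxux/: /u/ is a high vowel flanked by voiceless consonants /h/ and /t/, so it deletes. /u/ is a high vowel flanked by voiceless consonants /t/ and /f/, so it deletes. /u/ is a high vowel flanked by voiceless consonants /x/ and /x/, so it deletes. → [ruhttfxx].
/gretokihtih/: /i/ is a high vowel flanked by voiceless consonants /k/ and /h/, so it deletes. /i/ is a high vowel flanked by voiceless consonants /t/ and /h/, so it deletes. → [gretokhth].

dudashuzizwabst, ruhttfxx, gretokhth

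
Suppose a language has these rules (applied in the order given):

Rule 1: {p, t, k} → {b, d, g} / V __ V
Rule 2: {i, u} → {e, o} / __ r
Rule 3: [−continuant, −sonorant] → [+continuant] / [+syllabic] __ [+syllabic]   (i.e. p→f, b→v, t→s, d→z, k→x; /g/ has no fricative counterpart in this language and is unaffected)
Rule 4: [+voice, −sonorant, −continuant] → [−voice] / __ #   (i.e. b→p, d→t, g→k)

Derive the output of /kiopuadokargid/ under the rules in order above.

kiovuazogargit

Rule 1 (intervocalic voicing): /p/ is a voiceless stop between vowels /o/ and /u/, so it voices to [b]. /k/ is a voiceless stop between vowels /o/ and /a/, so it voices to [g]. /kiopuadokargid/ → kiobuadogargid.
Rule 2 (pre-rhotic lowering): no segment meets the environment; /kiobuadogargid/ is unchanged.
Rule 3 (intervocalic spirantization): /b/ is a stop between vowels /o/ and /u/, so it spirantizes to the fricative [v]. /d/ is a stop between vowels /a/ and /o/, so it spirantizes to the fricative [z]. /kiobuadogargid/ → kiovuazogargid.
Rule 4 (final devoicing): /d/ is a voiced stop in word-final position, so it devoices to [t]. /kiovuazogargid/ → kiovuazogargit.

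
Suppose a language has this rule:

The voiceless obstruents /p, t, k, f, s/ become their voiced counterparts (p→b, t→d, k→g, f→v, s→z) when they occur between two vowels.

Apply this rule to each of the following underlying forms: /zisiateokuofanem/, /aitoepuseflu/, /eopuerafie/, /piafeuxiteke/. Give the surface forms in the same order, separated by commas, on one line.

ziziadeoguovanem, aidoebuzeflu, eobueravie, piaveuxidege

/zisiateokuofanem/: /s/ is a voiceless obstruent between vowels /i/ and /i/, so it voices to [z]. /t/ is a voiceless obstruent between vowels /a/ and /e/, so it voices to [d]. /k/ is a voiceless obstruent between vowels /o/ and /u/, so it voices to [g]. /f/ is a voiceless obstruent between vowels /o/ and /a/, so it voices to [v]. → [ziziadeoguovanem].
/aitoepuseflu/: /t/ is a voiceless obstruent between vowels /i/ and /o/, so it voices to [d]. /p/ is a voiceless obstruent between vowels /e/ and /u/, so it voices to [b]. /s/ is a voiceless obstruent between vowels /u/ and /e/, so it voices to [z]. → [aidoebuzeflu].
/eopuerafie/: /p/ is a voiceless obstruent between vowels /o/ and /u/, so it voices to [b]. /f/ is a voiceless obstruent between vowels /a/ and /i/, so it voices to [v]. → [eobueravie].
/piafeuxiteke/: /f/ is a voiceless obstruent between vowels /a/ and /e/, so it voices to [v]. /t/ is a voiceless obstruent between vowels /i/ and /e/, so it voices to [d]. /k/ is a voiceless obstruent between vowels /e/ and /e/, so it voices to [g]. → [piaveuxidege].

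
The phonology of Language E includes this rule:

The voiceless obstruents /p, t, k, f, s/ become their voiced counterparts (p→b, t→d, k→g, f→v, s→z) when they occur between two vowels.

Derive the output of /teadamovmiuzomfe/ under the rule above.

No segment of /teadamovmiuzomfe/ meets the structural description of the rule, so the form surfaces unchanged.

teadamovmiuzomfe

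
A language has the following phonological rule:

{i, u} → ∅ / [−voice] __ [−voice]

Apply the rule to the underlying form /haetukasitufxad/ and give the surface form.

haetkastfxad

/u/ is a high vowel flanked by voiceless consonants /t/ and /k/, so it deletes.
/i/ is a high vowel flanked by voiceless consonants /s/ and /t/, so it deletes.
/u/ is a high vowel flanked by voiceless consonants /t/ and /f/, so it deletes.
Surface form: [haetkastfxad].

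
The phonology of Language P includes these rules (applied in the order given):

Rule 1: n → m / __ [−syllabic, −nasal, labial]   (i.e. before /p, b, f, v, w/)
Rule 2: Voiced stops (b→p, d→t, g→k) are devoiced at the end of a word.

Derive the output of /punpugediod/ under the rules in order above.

pumpugediot

Rule 1 (nasal place assimilation): /n/ precedes the labial consonant /p/, so it assimilates in place to [m]. /punpugediod/ → pumpugediod.
Rule 2 (final devoicing): /d/ is a voiced stop in word-final position, so it devoices to [t]. /pumpugediod/ → pumpugediot.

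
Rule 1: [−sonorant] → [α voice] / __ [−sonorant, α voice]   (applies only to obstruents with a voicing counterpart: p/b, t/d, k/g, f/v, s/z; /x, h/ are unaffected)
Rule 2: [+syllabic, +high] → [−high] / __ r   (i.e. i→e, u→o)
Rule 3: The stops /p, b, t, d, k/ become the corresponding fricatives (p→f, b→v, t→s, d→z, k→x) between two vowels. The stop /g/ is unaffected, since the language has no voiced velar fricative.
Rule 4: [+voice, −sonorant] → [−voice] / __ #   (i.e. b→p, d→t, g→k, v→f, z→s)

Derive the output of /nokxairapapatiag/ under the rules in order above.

nokxaerafafasiak

Rule 1 (regressive voicing assimilation): no segment meets the environment; /nokxairapapatiag/ is unchanged.
Rule 2 (pre-rhotic lowering): /i/ is a high vowel immediately before /r/, so it lowers to [e]. /nokxairapapatiag/ → nokxaerapapatiag.
Rule 3 (intervocalic spirantization): /p/ is a stop between vowels /a/ and /a/, so it spirantizes to the fricative [f]. /p/ is a stop between vowels /a/ and /a/, so it spirantizes to the fricative [f]. /t/ is a stop between vowels /a/ and /i/, so it spirantizes to the fricative [s]. /nokxaerapapatiag/ → nokxaerafafasiag.
Rule 4 (final devoicing): /g/ is a voiced obstruent in word-final position, so it devoices to [k]. /nokxaerafafasiag/ → nokxaerafafasiak.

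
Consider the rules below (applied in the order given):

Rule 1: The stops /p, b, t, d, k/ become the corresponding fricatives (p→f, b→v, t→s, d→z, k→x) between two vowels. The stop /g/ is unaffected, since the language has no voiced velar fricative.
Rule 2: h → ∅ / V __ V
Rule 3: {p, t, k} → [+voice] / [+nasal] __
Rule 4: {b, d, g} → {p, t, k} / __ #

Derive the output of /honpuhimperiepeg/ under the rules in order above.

Rule 1 (intervocalic spirantization): /p/ is a stop between vowels /e/ and /e/, so it spirantizes to the fricative [f]. /honpuhimperiepeg/ → honpuhimperiefeg.
Rule 2 (intervocalic h-deletion): /h/ occurs between vowels /u/ and /i/, so it deletes. /honpuhimperiefeg/ → honpuimperiefeg.
Rule 3 (post-nasal voicing): /p/ is a voiceless stop immediately after the nasal /n/, so it voices to [b]. /p/ is a voiceless stop immediately after the nasal /m/, so it voices to [b]. /honpuimperiefeg/ → honbuimberiefeg.
Rule 4 (final devoicing): /g/ is a voiced stop in word-final position, so it devoices to [k]. /honbuimberiefeg/ → honbuimberiefek.

honbuimberiefek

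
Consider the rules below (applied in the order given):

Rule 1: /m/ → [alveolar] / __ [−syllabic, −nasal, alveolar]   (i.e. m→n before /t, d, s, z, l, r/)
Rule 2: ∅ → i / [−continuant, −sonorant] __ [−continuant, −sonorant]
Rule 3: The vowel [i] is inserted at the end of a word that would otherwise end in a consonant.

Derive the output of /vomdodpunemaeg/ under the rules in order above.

Rule 1 (nasal place assimilation): /m/ precedes the alveolar consonant /d/, so it assimilates in place to [n]. /vomdodpunemaeg/ → vondodpunemaeg.
Rule 2 (stop-cluster i-epenthesis): /d/ and /p/ form a stop–stop cluster, so [i] is inserted between them. /vondodpunemaeg/ → vondodipunemaeg.
Rule 3 (final i-epenthesis): the form ends in the consonant /g/, so [i] is inserted word-finally. /vondodipunemaeg/ → vondodipunemaegi.

vondodipunemaegi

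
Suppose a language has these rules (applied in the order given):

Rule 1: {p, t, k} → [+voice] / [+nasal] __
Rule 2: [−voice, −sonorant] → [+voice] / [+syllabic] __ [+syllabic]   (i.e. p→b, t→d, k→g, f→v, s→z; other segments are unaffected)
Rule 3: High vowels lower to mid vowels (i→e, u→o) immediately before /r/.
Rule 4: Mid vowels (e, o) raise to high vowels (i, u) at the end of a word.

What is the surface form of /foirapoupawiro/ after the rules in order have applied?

Rule 1 (post-nasal voicing): no segment meets the environment; /foirapoupawiro/ is unchanged.
Rule 2 (intervocalic voicing): /p/ is a voiceless obstruent between vowels /a/ and /o/, so it voices to [b]. /p/ is a voiceless obstruent between vowels /u/ and /a/, so it voices to [b]. /foirapoupawiro/ → foiraboubawiro.
Rule 3 (pre-rhotic lowering): /i/ is a high vowel immediately before /r/, so it lowers to [e]. /i/ is a high vowel immediately before /r/, so it lowers to [e]. /foiraboubawiro/ → foeraboubawero.
Rule 4 (final vowel raising): /o/ is a mid vowel in word-final position, so it raises to [u]. /foeraboubawero/ → foeraboubaweru.

foeraboubaweru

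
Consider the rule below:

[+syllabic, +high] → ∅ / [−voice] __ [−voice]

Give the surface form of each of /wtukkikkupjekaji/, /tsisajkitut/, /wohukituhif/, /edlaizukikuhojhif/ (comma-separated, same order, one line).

/wtukkikkupjekaji/: /u/ is a high vowel flanked by voiceless consonants /t/ and /k/, so it deletes. /i/ is a high vowel flanked by voiceless consonants /k/ and /k/, so it deletes. /u/ is a high vowel flanked by voiceless consonants /k/ and /p/, so it deletes. → [wtkkkkpjekaji].
/tsisajkitut/: /i/ is a high vowel flanked by voiceless consonants /s/ and /s/, so it deletes. /i/ is a high vowel flanked by voiceless consonants /k/ and /t/, so it deletes. /u/ is a high vowel flanked by voiceless consonants /t/ and /t/, so it deletes. → [tssajktt].
/wohukituhif/: /u/ is a high vowel flanked by voiceless consonants /h/ and /k/, so it deletes. /i/ is a high vowel flanked by voiceless consonants /k/ and /t/, so it deletes. /u/ is a high vowel flanked by voiceless consonants /t/ and /h/, so it deletes. /i/ is a high vowel flanked by voiceless consonants /h/ and /f/, so it deletes. → [wohkthf].
/edlaizukikuhojhif/: /i/ is a high vowel flanked by voiceless consonants /k/ and /k/, so it deletes. /u/ is a high vowel flanked by voiceless consonants /k/ and /h/, so it deletes. /i/ is a high vowel flanked by voiceless consonants /h/ and /f/, so it deletes. → [edlaizukkhojhf].

wtkkkkpjekaji, tssajktt, wohkthf, edlaizukkhojhf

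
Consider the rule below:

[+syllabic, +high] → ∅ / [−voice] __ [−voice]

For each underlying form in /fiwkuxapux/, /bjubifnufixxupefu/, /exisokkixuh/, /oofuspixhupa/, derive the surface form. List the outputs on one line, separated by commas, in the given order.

fiwkxapx, bjubifnufxxpefu, exsokkxh, oofspxhpa

/fiwkuxapux/: /u/ is a high vowel flanked by voiceless consonants /k/ and /x/, so it deletes. /u/ is a high vowel flanked by voiceless consonants /p/ and /x/, so it deletes. → [fiwkxapx].
/bjubifnufixxupefu/: /i/ is a high vowel flanked by voiceless consonants /f/ and /x/, so it deletes. /u/ is a high vowel flanked by voiceless consonants /x/ and /p/, so it deletes. → [bjubifnufxxpefu].
/exisokkixuh/: /i/ is a high vowel flanked by voiceless consonants /x/ and /s/, so it deletes. /i/ is a high vowel flanked by voiceless consonants /k/ and /x/, so it deletes. /u/ is a high vowel flanked by voiceless consonants /x/ and /h/, so it deletes. → [exsokkxh].
/oofuspixhupa/: /u/ is a high vowel flanked by voiceless consonants /f/ and /s/, so it deletes. /i/ is a high vowel flanked by voiceless consonants /p/ and /x/, so it deletes. /u/ is a high vowel flanked by voiceless consonants /h/ and /p/, so it deletes. → [oofspxhpa].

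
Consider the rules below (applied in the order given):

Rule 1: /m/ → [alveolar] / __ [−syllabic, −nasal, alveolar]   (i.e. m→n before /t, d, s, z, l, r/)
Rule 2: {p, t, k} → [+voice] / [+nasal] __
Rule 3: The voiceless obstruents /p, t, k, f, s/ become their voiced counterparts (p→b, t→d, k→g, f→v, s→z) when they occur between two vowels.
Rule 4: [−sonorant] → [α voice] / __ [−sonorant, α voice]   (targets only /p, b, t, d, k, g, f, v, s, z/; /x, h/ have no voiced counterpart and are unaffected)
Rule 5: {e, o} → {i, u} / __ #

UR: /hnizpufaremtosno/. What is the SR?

hnispuvarendosnu

Rule 1 (nasal place assimilation): /m/ precedes the alveolar consonant /t/, so it assimilates in place to [n]. /hnizpufaremtosno/ → hnizpufarentosno.
Rule 2 (post-nasal voicing): /t/ is a voiceless stop immediately after the nasal /n/, so it voices to [d]. /hnizpufarentosno/ → hnizpufarendosno.
Rule 3 (intervocalic voicing): /f/ is a voiceless obstruent between vowels /u/ and /a/, so it voices to [v]. /hnizpufarendosno/ → hnizpuvarendosno.
Rule 4 (regressive voicing assimilation): /z/ precedes the voiceless obstruent /p/, so it devoices to [s] by assimilation. /hnizpuvarendosno/ → hnispuvarendosno.
Rule 5 (final vowel raising): /o/ is a mid vowel in word-final position, so it raises to [u]. /hnispuvarendosno/ → hnispuvarendosnu.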